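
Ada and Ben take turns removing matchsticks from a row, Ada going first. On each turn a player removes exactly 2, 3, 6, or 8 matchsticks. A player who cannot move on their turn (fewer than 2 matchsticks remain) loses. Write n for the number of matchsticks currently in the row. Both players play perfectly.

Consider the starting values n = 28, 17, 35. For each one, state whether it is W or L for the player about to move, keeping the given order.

Positions with no move are L. A position that does have a move is losing for the player to move precisely when every available move leads to a winning position for the opponent. Fill in the labels:
n=0: no move → L
n=1: no move → L
n=2: →0(L), so W
n=3: →1(L), so W
n=4: →1(L), so W
n=5: →3(W), 2(W) — all W, so L
n=6: →0(L), so W
n=7: →5(L), so W
n=8: →5(L), so W
n=9: →1(L), so W
n=10: →8(W), 7(W), 4(W), 2(W) — all W, so L
n=11: →5(L), so W
n=12: →10(L), so W
n=13: →10(L), so W
n=14: →12(W), 11(W), 8(W), 6(W) — all W, so L
n=15: →13(W), 12(W), 9(W), 7(W) — all W, so L
n=16: →14(L), so W
n=17: →15(L), so W
n=18: →15(L), so W
n=19: →17(W), 16(W), 13(W), 11(W) — all W, so L
n=20: →14(L), so W
n=21: →19(L), so W
n=22: →19(L), so W
n=23: →15(L), so W
n=24: →22(W), 21(W), 18(W), 16(W) — all W, so L
n=25: →19(L), so W
n=26: →24(L), so W
n=27: →24(L), so W
n=28: →26(W), 25(W), 22(W), 20(W) — all W, so L
n=29: →27(W), 26(W), 23(W), 21(W) — all W, so L
n=30: →28(L), so W
n=31: →29(L), so W
n=32: →29(L), so W
n=33: →31(W), 30(W), 27(W), 25(W) — all W, so L
n=34: →28(L), so W
n=35: →33(L), so W

28: L, 17: W, 35: W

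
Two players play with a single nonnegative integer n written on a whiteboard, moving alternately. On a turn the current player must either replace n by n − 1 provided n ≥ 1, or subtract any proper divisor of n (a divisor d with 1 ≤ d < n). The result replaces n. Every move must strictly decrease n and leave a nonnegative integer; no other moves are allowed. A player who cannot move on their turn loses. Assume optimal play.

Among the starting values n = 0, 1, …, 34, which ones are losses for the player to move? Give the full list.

Label each position W (a win for the player to move) or L (a loss). A position with no legal move is L; any other position is W exactly when some move reaches an L, and L when every move reaches a W.
n=0: no move → L
n=1: W (go to 0, an L position)
n=2: L (sole option 1(W) is W)
n=3: W (go to 2, an L position)
n=4: W (go to 2, an L position)
n=5: L (sole option 4(W) is W)
n=6: W (go to 5, an L position)
n=7: L (sole option 6(W) is W)
n=8: W (go to 7, an L position)
n=9: L (options 6(W), 8(W) are all W)
n=10: W (go to 5, an L position)
n=11: L (sole option 10(W) is W)
n=12: W (go to 9, an L position)
n=13: L (sole option 12(W) is W)
n=14: W (go to 7, an L position)
n=15: L (options 10(W), 12(W), 14(W) are all W)
n=16: W (go to 15, an L position)
n=17: L (sole option 16(W) is W)
n=18: W (go to 9, an L position)
n=19: L (sole option 18(W) is W)
n=20: W (go to 15, an L position)
n=21: L (options 14(W), 18(W), 20(W) are all W)
n=22: W (go to 11, an L position)
n=23: L (sole option 22(W) is W)
n=24: W (go to 21, an L position)
n=25: L (options 20(W), 24(W) are all W)
n=26: W (go to 13, an L position)
n=27: L (options 18(W), 24(W), 26(W) are all W)
n=28: W (go to 21, an L position)
n=29: L (sole option 28(W) is W)
n=30: W (go to 15, an L position)
n=31: L (sole option 30(W) is W)
n=32: W (go to 31, an L position)
n=33: L (options 22(W), 30(W), 32(W) are all W)
n=34: W (go to 17, an L position)
The losing starting values of n are exactly the entries labelled L in this table (17 of them).

0, 2, 5, 7, 9, 11, 13, 15, 17, 19, 21, 23, 25, 27, 29, 31, 33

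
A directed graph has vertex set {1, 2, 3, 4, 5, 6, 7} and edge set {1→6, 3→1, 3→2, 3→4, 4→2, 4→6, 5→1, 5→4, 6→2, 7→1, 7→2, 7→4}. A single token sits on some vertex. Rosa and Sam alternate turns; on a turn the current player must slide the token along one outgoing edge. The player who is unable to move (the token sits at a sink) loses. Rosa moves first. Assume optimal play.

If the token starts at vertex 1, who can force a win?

Use the standard recursion: the mover loses at a terminal position; elsewhere, the mover wins exactly when some move hands the opponent an L position.
Every edge goes from a vertex to one that appears earlier in the order 2, 6, 1, 4, 7, 5, 3, so processing vertices in that order labels each vertex after all of its successors.
2: no outgoing edge → L
6: reaches L-position 2 → W
1: only reaches 6(W), which is W → L
4: reaches L-position 2 → W
7: reaches L-position 1 → W
5: reaches L-position 1 → W
3: reaches L-position 1 → W
The starting position 1 is L: whatever Rosa does, the opponent receives a W position.

Sam wins.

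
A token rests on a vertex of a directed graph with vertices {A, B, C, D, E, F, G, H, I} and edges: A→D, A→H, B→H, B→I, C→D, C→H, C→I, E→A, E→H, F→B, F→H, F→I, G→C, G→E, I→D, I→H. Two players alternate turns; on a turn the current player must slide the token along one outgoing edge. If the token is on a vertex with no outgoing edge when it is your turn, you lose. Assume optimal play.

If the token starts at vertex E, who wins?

Label each position W (a win for the player to move) or L (a loss). A position with no legal move is L; any other position is W exactly when some move reaches an L, and L when every move reaches a W.
Every edge goes from a vertex to one that appears earlier in the order H, D, A, I, C, E, B, F, G, so processing vertices in that order labels each vertex after all of its successors.
H: no outgoing edge → L
D: no outgoing edge → L
A: W (go to D, an L position)
I: W (go to D, an L position)
C: W (go to D, an L position)
E: W (go to H, an L position)
B: W (go to H, an L position)
F: W (go to H, an L position)
G: L (options E(W), C(W) are all W)
The starting position E is W: the player to move should move to H, handing over an L position.

The first player wins.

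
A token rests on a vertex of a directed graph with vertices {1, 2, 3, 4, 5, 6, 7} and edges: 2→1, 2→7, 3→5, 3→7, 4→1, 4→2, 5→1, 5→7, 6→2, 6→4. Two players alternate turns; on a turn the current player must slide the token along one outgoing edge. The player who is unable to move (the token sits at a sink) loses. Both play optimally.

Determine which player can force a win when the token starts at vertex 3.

The first player wins.

Classify positions by backward induction: terminal positions (no move available) are L. From any other position, the mover wins iff some move reaches an L.
Every edge goes from a vertex to one that appears earlier in the order 1, 7, 2, 5, 4, 6, 3, so processing vertices in that order labels each vertex after all of its successors.
1: no outgoing edge → L
7: no outgoing edge → L
2: →7(L), so W
5: →7(L), so W
4: →1(L), so W
6: →4(W), 2(W) — all W, so L
3: →7(L), so W
From 3 the player to move can move to 7, reaching an L position.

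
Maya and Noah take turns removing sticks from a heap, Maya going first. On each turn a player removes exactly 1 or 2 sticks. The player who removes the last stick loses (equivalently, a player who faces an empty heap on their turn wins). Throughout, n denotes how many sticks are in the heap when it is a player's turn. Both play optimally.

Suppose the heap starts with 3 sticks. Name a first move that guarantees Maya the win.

Compute win/loss labels from the base case upward. A position with no move is W. Any other position is W if it can reach an L in one move, else L.
n=0: no move; the opponent has just taken the last stick and therefore loses → W
n=1: the only move is to 0(W), a W ⇒ L
n=2: can move to 1, which is L ⇒ W
n=3: can move to 1, which is L ⇒ W
From 3, the L positions reachable in one move are: 1.

Remove 2, leaving 1.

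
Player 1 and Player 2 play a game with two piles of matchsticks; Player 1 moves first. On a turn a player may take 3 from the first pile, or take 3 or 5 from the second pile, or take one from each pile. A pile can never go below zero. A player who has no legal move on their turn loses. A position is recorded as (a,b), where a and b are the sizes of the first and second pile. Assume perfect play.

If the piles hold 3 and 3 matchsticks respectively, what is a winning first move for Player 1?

Move to (2,2).

Work bottom-up. With no move the player to move loses. Otherwise the position is W if at least one move leads to an L position for the opponent, and L if every move leads to a W.
No move ever increases a pile, so every position that can arise here has a ≤ 3 and b ≤ 3; it is enough to label the cells with 0 ≤ a ≤ 3 and 0 ≤ b ≤ 3.
Every move lowers a or b (never raises either), so fill the grid row by row in increasing a, and left to right within a row: each cell's successors are then already labelled.
      b=0  b=1  b=2  b=3
a=0:    L    L    L    W
a=1:    L    W    W    W
a=2:    L    W    L    W
a=3:    W    W    W    W
Cells with no legal move (terminal, hence L): (0,0), (0,1), (0,2), (1,0), (2,0).
The remaining L cells, each justified by listing all of its moves:
(2,2): →(1,1)(W) only, which is W, so L
Every other cell has at least one move into one of the L cells above, so it is W.
From (3,3), the L positions reachable in one move are: (2,2).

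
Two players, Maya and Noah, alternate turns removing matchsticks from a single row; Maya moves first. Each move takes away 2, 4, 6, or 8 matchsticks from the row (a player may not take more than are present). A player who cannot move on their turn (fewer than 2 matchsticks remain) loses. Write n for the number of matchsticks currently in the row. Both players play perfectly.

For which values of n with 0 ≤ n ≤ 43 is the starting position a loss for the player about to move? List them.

Compute win/loss labels from the base case upward. A position with no move is L. Any other position is W if it can reach an L in one move, else L.
n=0: no move → L
n=1: no move → L
n=2: →0(L), so W
n=3: →1(L), so W
n=4: →0(L), so W
n=5: →1(L), so W
n=6: →0(L), so W
n=7: →1(L), so W
n=8: →0(L), so W
n=9: →1(L), so W
n=10: →8(W), 6(W), 4(W), 2(W) — all W, so L
n=11: →9(W), 7(W), 5(W), 3(W) — all W, so L
n=12: →10(L), so W
n=13: →11(L), so W
n=14: →10(L), so W
n=15: →11(L), so W
n=16: →10(L), so W
n=17: →11(L), so W
n=18: →10(L), so W
n=19: →11(L), so W
n=20: →18(W), 16(W), 14(W), 12(W) — all W, so L
n=21: →19(W), 17(W), 15(W), 13(W) — all W, so L
n=22: →20(L), so W
n=23: →21(L), so W
n=24: →20(L), so W
n=25: →21(L), so W
n=26: →20(L), so W
n=27: →21(L), so W
n=28: →20(L), so W
n=29: →21(L), so W
n=30: →28(W), 26(W), 24(W), 22(W) — all W, so L
n=31: →29(W), 27(W), 25(W), 23(W) — all W, so L
n=32: →30(L), so W
n=33: →31(L), so W
n=34: →30(L), so W
n=35: →31(L), so W
n=36: →30(L), so W
n=37: →31(L), so W
n=38: →30(L), so W
n=39: →31(L), so W
n=40: →38(W), 36(W), 34(W), 32(W) — all W, so L
n=41: →39(W), 37(W), 35(W), 33(W) — all W, so L
n=42: →40(L), so W
n=43: →41(L), so W
Reading off the rows marked L gives the requested list; there are 10 such values of n.

0, 1, 10, 11, 20, 21, 30, 31, 40, 41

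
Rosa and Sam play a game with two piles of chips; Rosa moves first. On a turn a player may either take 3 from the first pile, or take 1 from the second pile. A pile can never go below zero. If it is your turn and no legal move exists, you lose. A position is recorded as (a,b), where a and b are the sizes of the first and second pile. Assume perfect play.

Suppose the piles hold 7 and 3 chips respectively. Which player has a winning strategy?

Rosa wins.

Build the W/L table. Terminal = L. A non-terminal position is W if it has a move to some L; otherwise it is L.
No move ever increases a pile, so every position that can arise here has a ≤ 7 and b ≤ 3; it is enough to label the cells with 0 ≤ a ≤ 7 and 0 ≤ b ≤ 3.
Every move lowers a or b (never raises either), so fill the grid row by row in increasing a, and left to right within a row: each cell's successors are then already labelled.
      b=0  b=1  b=2  b=3
a=0:    L    W    L    W
a=1:    L    W    L    W
a=2:    L    W    L    W
a=3:    W    L    W    L
a=4:    W    L    W    L
a=5:    W    L    W    L
a=6:    L    W    L    W
a=7:    L    W    L    W
Cells with no legal move (terminal, hence L): (0,0), (1,0), (2,0).
The remaining L cells, each justified by listing all of its moves:
(0,2): the only move is to (0,1)(W), a W ⇒ L
(1,2): the only move is to (1,1)(W), a W ⇒ L
(2,2): the only move is to (2,1)(W), a W ⇒ L
(3,1): moves to (0,1)(W), (3,0)(W); every one is W ⇒ L
(3,3): moves to (0,3)(W), (3,2)(W); every one is W ⇒ L
(4,1): moves to (1,1)(W), (4,0)(W); every one is W ⇒ L
(4,3): moves to (1,3)(W), (4,2)(W); every one is W ⇒ L
(5,1): moves to (2,1)(W), (5,0)(W); every one is W ⇒ L
(5,3): moves to (2,3)(W), (5,2)(W); every one is W ⇒ L
(6,0): the only move is to (3,0)(W), a W ⇒ L
(6,2): moves to (3,2)(W), (6,1)(W); every one is W ⇒ L
(7,0): the only move is to (4,0)(W), a W ⇒ L
(7,2): moves to (4,2)(W), (7,1)(W); every one is W ⇒ L
Every other cell has at least one move into one of the L cells above, so it is W.
From (7,3) Rosa can move to (4,3), reaching an L position.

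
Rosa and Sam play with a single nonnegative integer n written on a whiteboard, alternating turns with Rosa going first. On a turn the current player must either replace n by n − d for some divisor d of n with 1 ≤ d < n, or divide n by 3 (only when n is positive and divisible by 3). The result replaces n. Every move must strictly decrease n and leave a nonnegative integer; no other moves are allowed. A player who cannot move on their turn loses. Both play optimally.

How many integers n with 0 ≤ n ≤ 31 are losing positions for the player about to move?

14

Compute win/loss labels from the base case upward. A position with no move is L. Any other position is W if it can reach an L in one move, else L.
n=0: no move → L
n=1: no move → L
n=2: reaches L-position 1 → W
n=3: reaches L-position 1 → W
n=4: only reaches 2(W), 3(W), all W → L
n=5: reaches L-position 4 → W
n=6: reaches L-position 4 → W
n=7: only reaches 6(W), which is W → L
n=8: reaches L-position 4 → W
n=9: only reaches 3(W), 6(W), 8(W), all W → L
n=10: reaches L-position 9 → W
n=11: only reaches 10(W), which is W → L
n=12: reaches L-position 4 → W
n=13: only reaches 12(W), which is W → L
n=14: reaches L-position 7 → W
n=15: only reaches 5(W), 10(W), 12(W), 14(W), all W → L
n=16: reaches L-position 15 → W
n=17: only reaches 16(W), which is W → L
n=18: reaches L-position 9 → W
n=19: only reaches 18(W), which is W → L
n=20: reaches L-position 15 → W
n=21: reaches L-position 7 → W
n=22: reaches L-position 11 → W
n=23: only reaches 22(W), which is W → L
n=24: reaches L-position 23 → W
n=25: only reaches 20(W), 24(W), all W → L
n=26: reaches L-position 13 → W
n=27: reaches L-position 9 → W
n=28: only reaches 14(W), 21(W), 24(W), 26(W), 27(W), all W → L
n=29: reaches L-position 28 → W
n=30: reaches L-position 15 → W
n=31: only reaches 30(W), which is W → L
L entries with 0 ≤ n ≤ 31: n = 0, 1, 4, 7, 9, 11, 13, 15, 17, 19, 23, 25, 28, 31; that makes 14.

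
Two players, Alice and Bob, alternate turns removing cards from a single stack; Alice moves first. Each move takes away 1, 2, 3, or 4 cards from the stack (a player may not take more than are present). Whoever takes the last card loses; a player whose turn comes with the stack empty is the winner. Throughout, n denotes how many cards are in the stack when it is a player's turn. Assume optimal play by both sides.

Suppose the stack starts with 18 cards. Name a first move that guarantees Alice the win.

Classify positions by backward induction: terminal positions (no move available) are W. From any other position, the mover wins iff some move reaches an L.
n=0: no move; the opponent has just taken the last card and therefore loses → W
n=1: L (sole option 0(W) is W)
n=2: W (go to 1, an L position)
n=3: W (go to 1, an L position)
n=4: W (go to 1, an L position)
n=5: W (go to 1, an L position)
n=6: L (options 5(W), 4(W), 3(W), 2(W) are all W)
n=7: W (go to 6, an L position)
n=8: W (go to 6, an L position)
n=9: W (go to 6, an L position)
n=10: W (go to 6, an L position)
n=11: L (options 10(W), 9(W), 8(W), 7(W) are all W)
n=12: W (go to 11, an L position)
n=13: W (go to 11, an L position)
n=14: W (go to 11, an L position)
n=15: W (go to 11, an L position)
n=16: L (options 15(W), 14(W), 13(W), 12(W) are all W)
n=17: W (go to 16, an L position)
n=18: W (go to 16, an L position)
From 18, the L positions reachable in one move are: 16.

Remove 2, leaving 16.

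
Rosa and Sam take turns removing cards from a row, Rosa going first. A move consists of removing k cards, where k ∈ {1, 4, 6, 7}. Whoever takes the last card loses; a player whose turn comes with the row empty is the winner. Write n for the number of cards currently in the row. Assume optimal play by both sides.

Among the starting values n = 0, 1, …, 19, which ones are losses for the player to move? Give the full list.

Classify positions by backward induction: terminal positions (no move available) are W. From any other position, the mover wins iff some move reaches an L.
n=0: no move; the opponent has just taken the last card and therefore loses → W
n=1: the only move is to 0(W), a W ⇒ L
n=2: can move to 1, which is L ⇒ W
n=3: the only move is to 2(W), a W ⇒ L
n=4: can move to 3, which is L ⇒ W
n=5: can move to 1, which is L ⇒ W
n=6: moves to 5(W), 2(W), 0(W); every one is W ⇒ L
n=7: can move to 6, which is L ⇒ W
n=8: can move to 1, which is L ⇒ W
n=9: can move to 3, which is L ⇒ W
n=10: can move to 6, which is L ⇒ W
n=11: moves to 10(W), 7(W), 5(W), 4(W); every one is W ⇒ L
n=12: can move to 11, which is L ⇒ W
n=13: can move to 6, which is L ⇒ W
n=14: moves to 13(W), 10(W), 8(W), 7(W); every one is W ⇒ L
n=15: can move to 14, which is L ⇒ W
n=16: moves to 15(W), 12(W), 10(W), 9(W); every one is W ⇒ L
n=17: can move to 16, which is L ⇒ W
n=18: can move to 14, which is L ⇒ W
n=19: moves to 18(W), 15(W), 13(W), 12(W); every one is W ⇒ L
Reading off the rows marked L gives the requested list; there are 7 such values of n.

1, 3, 6, 11, 14, 16, 19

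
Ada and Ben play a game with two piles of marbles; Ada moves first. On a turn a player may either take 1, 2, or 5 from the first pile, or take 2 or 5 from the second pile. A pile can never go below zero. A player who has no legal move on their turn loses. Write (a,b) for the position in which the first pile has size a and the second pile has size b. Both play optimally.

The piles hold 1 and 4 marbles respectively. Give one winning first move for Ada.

Label each position W (a win for the player to move) or L (a loss). A position with no legal move is L; any other position is W exactly when some move reaches an L, and L when every move reaches a W.
No move ever increases a pile, so every position that can arise here has a ≤ 1 and b ≤ 4; it is enough to label the cells with 0 ≤ a ≤ 1 and 0 ≤ b ≤ 4.
Every move lowers a or b (never raises either), so fill the grid row by row in increasing a, and left to right within a row: each cell's successors are then already labelled.
      b=0  b=1  b=2  b=3  b=4
a=0:    L    L    W    W    L
a=1:    W    W    L    L    W
Cells with no legal move (terminal, hence L): (0,0), (0,1).
The remaining L cells, each justified by listing all of its moves:
(0,4): →(0,2)(W) only, which is W, so L
(1,2): →(0,2)(W), (1,0)(W) — all W, so L
(1,3): →(0,3)(W), (1,1)(W) — all W, so L
Every other cell has at least one move into one of the L cells above, so it is W.
From (1,4), the L positions reachable in one move are: (0,4), (1,2). Any move reaching one of these is winning.

Move to (0,4).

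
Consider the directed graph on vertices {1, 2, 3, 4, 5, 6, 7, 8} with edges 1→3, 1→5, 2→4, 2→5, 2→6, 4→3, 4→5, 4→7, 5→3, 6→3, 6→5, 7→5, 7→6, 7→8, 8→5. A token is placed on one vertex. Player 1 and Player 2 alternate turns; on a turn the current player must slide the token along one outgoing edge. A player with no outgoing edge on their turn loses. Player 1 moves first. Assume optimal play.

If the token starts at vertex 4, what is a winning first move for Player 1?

Move to 3.

Compute win/loss labels from the base case upward. A position with no move is L. Any other position is W if it can reach an L in one move, else L.
Every edge goes from a vertex to one that appears earlier in the order 3, 5, 6, 1, 8, 7, 4, 2, so processing vertices in that order labels each vertex after all of its successors.
3: no outgoing edge → L
5: →3(L), so W
6: →3(L), so W
1: →3(L), so W
8: →5(W) only, which is W, so L
7: →8(L), so W
4: →3(L), so W
2: →4(W), 6(W), 5(W) — all W, so L
From 4, the L positions reachable in one move are: 3.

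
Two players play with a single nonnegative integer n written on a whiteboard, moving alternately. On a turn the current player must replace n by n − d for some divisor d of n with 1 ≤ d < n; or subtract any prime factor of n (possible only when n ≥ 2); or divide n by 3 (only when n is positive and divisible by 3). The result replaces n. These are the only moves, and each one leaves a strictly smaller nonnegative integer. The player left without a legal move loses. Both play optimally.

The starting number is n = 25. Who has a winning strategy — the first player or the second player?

Compute win/loss labels from the base case upward. A position with no move is L. Any other position is W if it can reach an L in one move, else L.
n=0: no move → L
n=1: no move → L
n=2: can move to 0, which is L ⇒ W
n=3: can move to 0, which is L ⇒ W
n=4: moves to 2(W), 3(W); every one is W ⇒ L
n=5: can move to 0, which is L ⇒ W
n=6: can move to 4, which is L ⇒ W
n=7: can move to 0, which is L ⇒ W
n=8: can move to 4, which is L ⇒ W
n=9: moves to 3(W), 6(W), 8(W); every one is W ⇒ L
n=10: can move to 9, which is L ⇒ W
n=11: can move to 0, which is L ⇒ W
n=12: can move to 4, which is L ⇒ W
n=13: can move to 0, which is L ⇒ W
n=14: moves to 7(W), 12(W), 13(W); every one is W ⇒ L
n=15: can move to 14, which is L ⇒ W
n=16: can move to 14, which is L ⇒ W
n=17: can move to 0, which is L ⇒ W
n=18: can move to 9, which is L ⇒ W
n=19: can move to 0, which is L ⇒ W
n=20: moves to 10(W), 15(W), 16(W), 18(W), 19(W); every one is W ⇒ L
n=21: can move to 14, which is L ⇒ W
n=22: can move to 20, which is L ⇒ W
n=23: can move to 0, which is L ⇒ W
n=24: can move to 20, which is L ⇒ W
n=25: can move to 20, which is L ⇒ W
From 25 the player to move can move to 20, reaching an L position.

The first player wins.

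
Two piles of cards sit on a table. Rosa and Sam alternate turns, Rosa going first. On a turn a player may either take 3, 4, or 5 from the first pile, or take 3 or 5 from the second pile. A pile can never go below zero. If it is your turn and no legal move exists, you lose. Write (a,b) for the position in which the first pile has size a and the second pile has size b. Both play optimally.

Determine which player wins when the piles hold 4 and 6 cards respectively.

Compute win/loss labels from the base case upward. A position with no move is L. Any other position is W if it can reach an L in one move, else L.
No move ever increases a pile, so every position that can arise here has a ≤ 4 and b ≤ 6; it is enough to label the cells with 0 ≤ a ≤ 4 and 0 ≤ b ≤ 6.
Every move lowers a or b (never raises either), so fill the grid row by row in increasing a, and left to right within a row: each cell's successors are then already labelled.
      b=0  b=1  b=2  b=3  b=4  b=5  b=6
a=0:    L    L    L    W    W    W    W
a=1:    L    L    L    W    W    W    W
a=2:    L    L    L    W    W    W    W
a=3:    W    W    W    L    L    L    W
a=4:    W    W    W    L    L    L    W
Cells with no legal move (terminal, hence L): (0,0), (0,1), (0,2), (1,0), (1,1), (1,2), (2,0), (2,1), (2,2).
The remaining L cells, each justified by listing all of its moves:
(3,3): moves to (0,3)(W), (3,0)(W); every one is W ⇒ L
(3,4): moves to (0,4)(W), (3,1)(W); every one is W ⇒ L
(3,5): moves to (0,5)(W), (3,2)(W), (3,0)(W); every one is W ⇒ L
(4,3): moves to (1,3)(W), (0,3)(W), (4,0)(W); every one is W ⇒ L
(4,4): moves to (1,4)(W), (0,4)(W), (4,1)(W); every one is W ⇒ L
(4,5): moves to (1,5)(W), (0,5)(W), (4,2)(W), (4,0)(W); every one is W ⇒ L
Every other cell has at least one move into one of the L cells above, so it is W.
From (4,6) Rosa can move to (4,3), reaching an L position.

Rosa wins.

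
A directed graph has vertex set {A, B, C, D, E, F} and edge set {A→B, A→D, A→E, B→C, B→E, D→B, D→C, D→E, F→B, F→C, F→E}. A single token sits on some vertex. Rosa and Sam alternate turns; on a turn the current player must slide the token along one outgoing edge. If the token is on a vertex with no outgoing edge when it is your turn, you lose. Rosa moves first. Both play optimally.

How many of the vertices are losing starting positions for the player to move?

Build the W/L table. Terminal = L. A non-terminal position is W if it has a move to some L; otherwise it is L.
Every edge goes from a vertex to one that appears earlier in the order C, E, B, D, F, A, so processing vertices in that order labels each vertex after all of its successors.
C: no outgoing edge → L
E: no outgoing edge → L
B: can move to E, which is L ⇒ W
D: can move to E, which is L ⇒ W
F: can move to E, which is L ⇒ W
A: can move to E, which is L ⇒ W
The L vertices are C, E; that is 2 in all.

2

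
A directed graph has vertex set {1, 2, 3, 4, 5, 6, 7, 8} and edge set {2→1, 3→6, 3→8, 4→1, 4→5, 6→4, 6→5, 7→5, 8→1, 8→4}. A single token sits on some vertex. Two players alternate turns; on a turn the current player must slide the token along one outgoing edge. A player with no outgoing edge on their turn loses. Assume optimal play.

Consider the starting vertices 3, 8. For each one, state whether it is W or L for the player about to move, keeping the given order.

Use the standard recursion: the mover loses at a terminal position; elsewhere, the mover wins exactly when some move hands the opponent an L position.
Every edge goes from a vertex to one that appears earlier in the order 1, 5, 4, 6, 8, 2, 3, 7, so processing vertices in that order labels each vertex after all of its successors.
1: no outgoing edge → L
5: no outgoing edge → L
4: →5(L), so W
6: →5(L), so W
8: →1(L), so W
2: →1(L), so W
3: →8(W), 6(W) — all W, so L
7: →5(L), so W

3: L, 8: W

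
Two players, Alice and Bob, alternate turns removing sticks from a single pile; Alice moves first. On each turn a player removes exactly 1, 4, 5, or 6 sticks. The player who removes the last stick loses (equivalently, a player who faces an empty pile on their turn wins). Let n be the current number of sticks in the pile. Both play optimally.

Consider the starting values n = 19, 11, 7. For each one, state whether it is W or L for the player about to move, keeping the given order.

Positions with no move are W. A position that does have a move is losing for the player to move precisely when every available move leads to a winning position for the opponent. Fill in the labels:
n=0: no move; the opponent has just taken the last stick and therefore loses → W
n=1: L (sole option 0(W) is W)
n=2: W (go to 1, an L position)
n=3: L (sole option 2(W) is W)
n=4: W (go to 3, an L position)
n=5: W (go to 1, an L position)
n=6: W (go to 1, an L position)
n=7: W (go to 3, an L position)
n=8: W (go to 3, an L position)
n=9: W (go to 3, an L position)
n=10: L (options 9(W), 6(W), 5(W), 4(W) are all W)
n=11: W (go to 10, an L position)
n=12: L (options 11(W), 8(W), 7(W), 6(W) are all W)
n=13: W (go to 12, an L position)
n=14: W (go to 10, an L position)
n=15: W (go to 10, an L position)
n=16: W (go to 12, an L position)
n=17: W (go to 12, an L position)
n=18: W (go to 12, an L position)
n=19: L (options 18(W), 15(W), 14(W), 13(W) are all W)

19: L, 11: W, 7: W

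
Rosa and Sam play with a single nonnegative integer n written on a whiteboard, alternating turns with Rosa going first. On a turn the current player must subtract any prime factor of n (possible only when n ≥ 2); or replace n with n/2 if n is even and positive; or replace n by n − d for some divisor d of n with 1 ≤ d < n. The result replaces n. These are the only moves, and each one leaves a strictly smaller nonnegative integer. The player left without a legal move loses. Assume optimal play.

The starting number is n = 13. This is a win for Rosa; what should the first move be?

Work bottom-up. With no move the player to move loses. Otherwise the position is W if at least one move leads to an L position for the opponent, and L if every move leads to a W.
n=0: no move → L
n=1: no move → L
n=2: W (go to 0, an L position)
n=3: W (go to 0, an L position)
n=4: L (options 2(W), 3(W) are all W)
n=5: W (go to 0, an L position)
n=6: W (go to 4, an L position)
n=7: W (go to 0, an L position)
n=8: W (go to 4, an L position)
n=9: L (options 6(W), 8(W) are all W)
n=10: W (go to 9, an L position)
n=11: W (go to 0, an L position)
n=12: W (go to 9, an L position)
n=13: W (go to 0, an L position)
From 13, the L positions reachable in one move are: 0.

Move to 0.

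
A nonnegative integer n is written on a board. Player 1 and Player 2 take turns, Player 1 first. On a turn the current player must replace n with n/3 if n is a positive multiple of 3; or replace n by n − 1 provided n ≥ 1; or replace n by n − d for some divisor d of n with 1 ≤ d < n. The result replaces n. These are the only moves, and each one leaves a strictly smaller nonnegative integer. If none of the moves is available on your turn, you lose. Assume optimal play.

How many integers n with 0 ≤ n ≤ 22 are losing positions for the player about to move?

Use the standard recursion: the mover loses at a terminal position; elsewhere, the mover wins exactly when some move hands the opponent an L position.
n=0: no move → L
n=1: →0(L), so W
n=2: →1(W) only, which is W, so L
n=3: →2(L), so W
n=4: →2(L), so W
n=5: →4(W) only, which is W, so L
n=6: →2(L), so W
n=7: →6(W) only, which is W, so L
n=8: →7(L), so W
n=9: →3(W), 6(W), 8(W) — all W, so L
n=10: →5(L), so W
n=11: →10(W) only, which is W, so L
n=12: →9(L), so W
n=13: →12(W) only, which is W, so L
n=14: →7(L), so W
n=15: →5(L), so W
n=16: →8(W), 12(W), 14(W), 15(W) — all W, so L
n=17: →16(L), so W
n=18: →9(L), so W
n=19: →18(W) only, which is W, so L
n=20: →16(L), so W
n=21: →7(L), so W
n=22: →11(L), so W
L entries with 0 ≤ n ≤ 22: n = 0, 2, 5, 7, 9, 11, 13, 16, 19; that makes 9.

9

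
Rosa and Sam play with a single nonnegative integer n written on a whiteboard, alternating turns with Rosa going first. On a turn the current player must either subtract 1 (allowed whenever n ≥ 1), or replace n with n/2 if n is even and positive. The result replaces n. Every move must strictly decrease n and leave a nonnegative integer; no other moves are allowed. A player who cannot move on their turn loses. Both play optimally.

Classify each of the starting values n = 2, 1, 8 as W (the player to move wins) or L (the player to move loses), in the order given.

2: L, 1: W, 8: W

Classify positions by backward induction: terminal positions (no move available) are L. From any other position, the mover wins iff some move reaches an L.
n=0: no move → L
n=1: can move to 0, which is L ⇒ W
n=2: the only move is to 1(W), a W ⇒ L
n=3: can move to 2, which is L ⇒ W
n=4: can move to 2, which is L ⇒ W
n=5: the only move is to 4(W), a W ⇒ L
n=6: can move to 5, which is L ⇒ W
n=7: the only move is to 6(W), a W ⇒ L
n=8: can move to 7, which is L ⇒ W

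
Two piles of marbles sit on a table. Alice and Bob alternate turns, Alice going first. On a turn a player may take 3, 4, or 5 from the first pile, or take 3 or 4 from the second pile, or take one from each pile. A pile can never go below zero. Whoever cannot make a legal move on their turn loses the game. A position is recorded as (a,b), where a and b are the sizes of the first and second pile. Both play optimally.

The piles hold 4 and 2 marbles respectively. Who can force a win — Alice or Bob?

Compute win/loss labels from the base case upward. A position with no move is L. Any other position is W if it can reach an L in one move, else L.
No move ever increases a pile, so every position that can arise here has a ≤ 4 and b ≤ 2; it is enough to label the cells with 0 ≤ a ≤ 4 and 0 ≤ b ≤ 2.
Every move lowers a or b (never raises either), so fill the grid row by row in increasing a, and left to right within a row: each cell's successors are then already labelled.
      b=0  b=1  b=2
a=0:    L    L    L
a=1:    L    W    W
a=2:    L    W    L
a=3:    W    W    W
a=4:    W    W    W
Cells with no legal move (terminal, hence L): (0,0), (0,1), (0,2), (1,0), (2,0).
The remaining L cells, each justified by listing all of its moves:
(2,2): L (sole option (1,1)(W) is W)
Every other cell has at least one move into one of the L cells above, so it is W.
From (4,2) Alice can move to (0,2), reaching an L position.

Alice wins.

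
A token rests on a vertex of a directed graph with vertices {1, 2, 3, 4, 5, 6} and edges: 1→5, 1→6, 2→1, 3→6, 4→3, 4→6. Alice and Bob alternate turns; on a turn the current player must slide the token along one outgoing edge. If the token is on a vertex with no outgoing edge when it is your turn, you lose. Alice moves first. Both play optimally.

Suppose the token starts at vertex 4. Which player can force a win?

Label each position W (a win for the player to move) or L (a loss). A position with no legal move is L; any other position is W exactly when some move reaches an L, and L when every move reaches a W.
Every edge goes from a vertex to one that appears earlier in the order 6, 5, 3, 1, 4, 2, so processing vertices in that order labels each vertex after all of its successors.
6: no outgoing edge → L
5: no outgoing edge → L
3: can move to 6, which is L ⇒ W
1: can move to 5, which is L ⇒ W
4: can move to 6, which is L ⇒ W
2: the only move is to 1(W), a W ⇒ L
From 4 Alice can move to 6, reaching an L position.

Alice wins.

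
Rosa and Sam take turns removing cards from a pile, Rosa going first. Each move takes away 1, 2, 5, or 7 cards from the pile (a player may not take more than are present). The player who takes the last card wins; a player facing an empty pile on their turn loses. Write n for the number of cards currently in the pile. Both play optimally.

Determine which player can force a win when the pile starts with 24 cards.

Sam wins.

Classify positions by backward induction: terminal positions (no move available) are L. From any other position, the mover wins iff some move reaches an L.
n=0: no move → L
n=1: reaches L-position 0 → W
n=2: reaches L-position 0 → W
n=3: only reaches 2(W), 1(W), all W → L
n=4: reaches L-position 3 → W
n=5: reaches L-position 3 → W
n=6: only reaches 5(W), 4(W), 1(W), all W → L
n=7: reaches L-position 6 → W
n=8: reaches L-position 6 → W
n=9: only reaches 8(W), 7(W), 4(W), 2(W), all W → L
n=10: reaches L-position 9 → W
n=11: reaches L-position 9 → W
n=12: only reaches 11(W), 10(W), 7(W), 5(W), all W → L
n=13: reaches L-position 12 → W
n=14: reaches L-position 12 → W
n=15: only reaches 14(W), 13(W), 10(W), 8(W), all W → L
n=16: reaches L-position 15 → W
n=17: reaches L-position 15 → W
n=18: only reaches 17(W), 16(W), 13(W), 11(W), all W → L
n=19: reaches L-position 18 → W
n=20: reaches L-position 18 → W
n=21: only reaches 20(W), 19(W), 16(W), 14(W), all W → L
n=22: reaches L-position 21 → W
n=23: reaches L-position 21 → W
n=24: only reaches 23(W), 22(W), 19(W), 17(W), all W → L
Every move from 24 reaches a W position, so the mover loses.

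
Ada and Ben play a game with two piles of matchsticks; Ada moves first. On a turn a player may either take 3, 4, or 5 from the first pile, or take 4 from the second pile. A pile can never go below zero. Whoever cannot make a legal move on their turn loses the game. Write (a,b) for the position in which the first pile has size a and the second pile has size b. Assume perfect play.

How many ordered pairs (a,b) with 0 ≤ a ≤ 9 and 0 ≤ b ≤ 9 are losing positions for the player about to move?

42

Build the W/L table. Terminal = L. A non-terminal position is W if it has a move to some L; otherwise it is L.
Every move lowers a or b (never raises either), so fill the grid row by row in increasing a, and left to right within a row: each cell's successors are then already labelled.
      b=0  b=1  b=2  b=3  b=4  b=5  b=6  b=7  b=8  b=9
a=0:    L    L    L    L    W    W    W    W    L    L
a=1:    L    L    L    L    W    W    W    W    L    L
a=2:    L    L    L    L    W    W    W    W    L    L
a=3:    W    W    W    W    L    L    L    L    W    W
a=4:    W    W    W    W    L    L    L    L    W    W
a=5:    W    W    W    W    L    L    L    L    W    W
a=6:    W    W    W    W    W    W    W    W    W    W
a=7:    W    W    W    W    W    W    W    W    W    W
a=8:    L    L    L    L    W    W    W    W    L    L
a=9:    L    L    L    L    W    W    W    W    L    L
Cells with no legal move (terminal, hence L): (0,0), (0,1), (0,2), (0,3), (1,0), (1,1), (1,2), (1,3), (2,0), (2,1), (2,2), (2,3).
The remaining L cells, each justified by listing all of its moves:
(0,8): only reaches (0,4)(W), which is W → L
(0,9): only reaches (0,5)(W), which is W → L
(1,8): only reaches (1,4)(W), which is W → L
(1,9): only reaches (1,5)(W), which is W → L
(2,8): only reaches (2,4)(W), which is W → L
(2,9): only reaches (2,5)(W), which is W → L
(3,4): only reaches (0,4)(W), (3,0)(W), all W → L
(3,5): only reaches (0,5)(W), (3,1)(W), all W → L
(3,6): only reaches (0,6)(W), (3,2)(W), all W → L
(3,7): only reaches (0,7)(W), (3,3)(W), all W → L
(4,4): only reaches (1,4)(W), (0,4)(W), (4,0)(W), all W → L
(4,5): only reaches (1,5)(W), (0,5)(W), (4,1)(W), all W → L
(4,6): only reaches (1,6)(W), (0,6)(W), (4,2)(W), all W → L
(4,7): only reaches (1,7)(W), (0,7)(W), (4,3)(W), all W → L
(5,4): only reaches (2,4)(W), (1,4)(W), (0,4)(W), (5,0)(W), all W → L
(5,5): only reaches (2,5)(W), (1,5)(W), (0,5)(W), (5,1)(W), all W → L
(5,6): only reaches (2,6)(W), (1,6)(W), (0,6)(W), (5,2)(W), all W → L
(5,7): only reaches (2,7)(W), (1,7)(W), (0,7)(W), (5,3)(W), all W → L
(8,0): only reaches (5,0)(W), (4,0)(W), (3,0)(W), all W → L
(8,1): only reaches (5,1)(W), (4,1)(W), (3,1)(W), all W → L
(8,2): only reaches (5,2)(W), (4,2)(W), (3,2)(W), all W → L
(8,3): only reaches (5,3)(W), (4,3)(W), (3,3)(W), all W → L
(8,8): only reaches (5,8)(W), (4,8)(W), (3,8)(W), (8,4)(W), all W → L
(8,9): only reaches (5,9)(W), (4,9)(W), (3,9)(W), (8,5)(W), all W → L
(9,0): only reaches (6,0)(W), (5,0)(W), (4,0)(W), all W → L
(9,1): only reaches (6,1)(W), (5,1)(W), (4,1)(W), all W → L
(9,2): only reaches (6,2)(W), (5,2)(W), (4,2)(W), all W → L
(9,3): only reaches (6,3)(W), (5,3)(W), (4,3)(W), all W → L
(9,8): only reaches (6,8)(W), (5,8)(W), (4,8)(W), (9,4)(W), all W → L
(9,9): only reaches (6,9)(W), (5,9)(W), (4,9)(W), (9,5)(W), all W → L
Every other cell has at least one move into one of the L cells above, so it is W.
L cells per row: a=0: 6, a=1: 6, a=2: 6, a=3: 4, a=4: 4, a=5: 4, a=6: 0, a=7: 0, a=8: 6, a=9: 6; total 42.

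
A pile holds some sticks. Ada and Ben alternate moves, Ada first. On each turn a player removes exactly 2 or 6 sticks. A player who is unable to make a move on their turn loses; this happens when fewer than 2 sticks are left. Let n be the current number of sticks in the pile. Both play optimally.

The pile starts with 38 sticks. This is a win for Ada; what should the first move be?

Remove 2, leaving 36.

Use the standard recursion: the mover loses at a terminal position; elsewhere, the mover wins exactly when some move hands the opponent an L position.
n=0: no move → L
n=1: no move → L
n=2: reaches L-position 0 → W
n=3: reaches L-position 1 → W
n=4: only reaches 2(W), which is W → L
n=5: only reaches 3(W), which is W → L
n=6: reaches L-position 4 → W
n=7: reaches L-position 5 → W
n=8: only reaches 6(W), 2(W), all W → L
n=9: only reaches 7(W), 3(W), all W → L
n=10: reaches L-position 8 → W
n=11: reaches L-position 9 → W
n=12: only reaches 10(W), 6(W), all W → L
n=13: only reaches 11(W), 7(W), all W → L
n=14: reaches L-position 12 → W
n=15: reaches L-position 13 → W
n=16: only reaches 14(W), 10(W), all W → L
n=17: only reaches 15(W), 11(W), all W → L
n=18: reaches L-position 16 → W
n=19: reaches L-position 17 → W
n=20: only reaches 18(W), 14(W), all W → L
n=21: only reaches 19(W), 15(W), all W → L
n=22: reaches L-position 20 → W
n=23: reaches L-position 21 → W
n=24: only reaches 22(W), 18(W), all W → L
n=25: only reaches 23(W), 19(W), all W → L
n=26: reaches L-position 24 → W
n=27: reaches L-position 25 → W
n=28: only reaches 26(W), 22(W), all W → L
n=29: only reaches 27(W), 23(W), all W → L
n=30: reaches L-position 28 → W
n=31: reaches L-position 29 → W
n=32: only reaches 30(W), 26(W), all W → L
n=33: only reaches 31(W), 27(W), all W → L
n=34: reaches L-position 32 → W
n=35: reaches L-position 33 → W
n=36: only reaches 34(W), 30(W), all W → L
n=37: only reaches 35(W), 31(W), all W → L
n=38: reaches L-position 36 → W
From 38, the L positions reachable in one move are: 36, 32. Any move reaching one of these is winning.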